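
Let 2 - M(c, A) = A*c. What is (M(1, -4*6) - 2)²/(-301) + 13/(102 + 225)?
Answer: -184439/98427 ≈ -1.8739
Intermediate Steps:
M(c, A) = 2 - A*c
(M(1, -4*6) - 2)²/(-301) + 13/(102 + 225) = ((2 - 1*(-4*6)*1) - 2)²/(-301) + 13/(102 + 225) = ((2 - 1*(-24)*1) - 2)²*(-1/301) + 13/327 = ((2 + 24) - 2)²*(-1/301) + 13*(1/327) = (26 - 2)²*(-1/301) + 13/327 = 24²*(-1/301) + 13/327 = 576*(-1/301) + 13/327 = -576/301 + 13/327 = -184439/98427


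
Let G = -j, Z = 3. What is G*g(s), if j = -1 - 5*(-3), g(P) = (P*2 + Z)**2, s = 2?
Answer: -686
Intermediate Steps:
g(P) = (3 + 2*P)**2 (g(P) = (P*2 + 3)**2 = (2*P + 3)**2 = (3 + 2*P)**2)
j = 14 (j = -1 + 15 = 14)
G = -14 (G = -1*14 = -14)
G*g(s) = -14*(3 + 2*2)**2 = -14*(3 + 4)**2 = -14*7**2 = -14*49 = -686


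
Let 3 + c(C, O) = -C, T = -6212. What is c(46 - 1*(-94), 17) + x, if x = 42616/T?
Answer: -232733/1553 ≈ -149.86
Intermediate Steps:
c(C, O) = -3 - C
x = -10654/1553 (x = 42616/(-6212) = 42616*(-1/6212) = -10654/1553 ≈ -6.8603)
c(46 - 1*(-94), 17) + x = (-3 - (46 - 1*(-94))) - 10654/1553 = (-3 - (46 + 94)) - 10654/1553 = (-3 - 1*140) - 10654/1553 = (-3 - 140) - 10654/1553 = -143 - 10654/1553 = -232733/1553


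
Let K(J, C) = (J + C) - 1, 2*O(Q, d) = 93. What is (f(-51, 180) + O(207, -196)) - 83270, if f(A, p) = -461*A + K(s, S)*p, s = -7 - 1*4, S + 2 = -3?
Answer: -125545/2 ≈ -62773.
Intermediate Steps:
S = -5 (S = -2 - 3 = -5)
s = -11 (s = -7 - 4 = -11)
O(Q, d) = 93/2 (O(Q, d) = (½)*93 = 93/2)
K(J, C) = -1 + C + J (K(J, C) = (C + J) - 1 = -1 + C + J)
f(A, p) = -461*A - 17*p (f(A, p) = -461*A + (-1 - 5 - 11)*p = -461*A - 17*p)
(f(-51, 180) + O(207, -196)) - 83270 = ((-461*(-51) - 17*180) + 93/2) - 83270 = ((23511 - 3060) + 93/2) - 83270 = (20451 + 93/2) - 83270 = 40995/2 - 83270 = -125545/2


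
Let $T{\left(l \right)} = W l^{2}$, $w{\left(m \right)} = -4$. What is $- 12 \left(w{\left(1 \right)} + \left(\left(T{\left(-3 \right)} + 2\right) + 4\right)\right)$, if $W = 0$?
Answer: $-24$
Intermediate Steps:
$T{\left(l \right)} = 0$ ($T{\left(l \right)} = 0 l^{2} = 0$)
$- 12 \left(w{\left(1 \right)} + \left(\left(T{\left(-3 \right)} + 2\right) + 4\right)\right) = - 12 \left(-4 + \left(\left(0 + 2\right) + 4\right)\right) = - 12 \left(-4 + \left(2 + 4\right)\right) = - 12 \left(-4 + 6\right) = \left(-12\right) 2 = -24$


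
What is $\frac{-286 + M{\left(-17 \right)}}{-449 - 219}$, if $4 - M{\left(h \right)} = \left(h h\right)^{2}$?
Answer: $\frac{83803}{668} \approx 125.45$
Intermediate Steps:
$M{\left(h \right)} = 4 - h^{4}$ ($M{\left(h \right)} = 4 - \left(h h\right)^{2} = 4 - \left(h^{2}\right)^{2} = 4 - h^{4}$)
$\frac{-286 + M{\left(-17 \right)}}{-449 - 219} = \frac{-286 + \left(4 - \left(-17\right)^{4}\right)}{-449 - 219} = \frac{-286 + \left(4 - 83521\right)}{-668} = \left(-286 + \left(4 - 83521\right)\right) \left(- \frac{1}{668}\right) = \left(-286 - 83517\right) \left(- \frac{1}{668}\right) = \left(-83803\right) \left(- \frac{1}{668}\right) = \frac{83803}{668}$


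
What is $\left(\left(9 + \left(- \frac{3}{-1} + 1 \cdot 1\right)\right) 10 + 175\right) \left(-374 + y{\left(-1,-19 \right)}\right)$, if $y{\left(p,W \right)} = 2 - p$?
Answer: $-113155$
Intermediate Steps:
$\left(\left(9 + \left(- \frac{3}{-1} + 1 \cdot 1\right)\right) 10 + 175\right) \left(-374 + y{\left(-1,-19 \right)}\right) = \left(\left(9 + \left(- \frac{3}{-1} + 1 \cdot 1\right)\right) 10 + 175\right) \left(-374 + \left(2 - -1\right)\right) = \left(\left(9 + \left(\left(-3\right) \left(-1\right) + 1\right)\right) 10 + 175\right) \left(-374 + \left(2 + 1\right)\right) = \left(\left(9 + \left(3 + 1\right)\right) 10 + 175\right) \left(-374 + 3\right) = \left(\left(9 + 4\right) 10 + 175\right) \left(-371\right) = \left(13 \cdot 10 + 175\right) \left(-371\right) = \left(130 + 175\right) \left(-371\right) = 305 \left(-371\right) = -113155$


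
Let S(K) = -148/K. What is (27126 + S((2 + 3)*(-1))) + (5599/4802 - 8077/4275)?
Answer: 557450242351/20528550 ≈ 27155.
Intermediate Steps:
(27126 + S((2 + 3)*(-1))) + (5599/4802 - 8077/4275) = (27126 - 148*(-1/(2 + 3))) + (5599/4802 - 8077/4275) = (27126 - 148/(5*(-1))) + (5599*(1/4802) - 8077*1/4275) = (27126 - 148/(-5)) + (5599/4802 - 8077/4275) = (27126 - 148*(-⅕)) - 14850029/20528550 = (27126 + 148/5) - 14850029/20528550 = 135778/5 - 14850029/20528550 = 557450242351/20528550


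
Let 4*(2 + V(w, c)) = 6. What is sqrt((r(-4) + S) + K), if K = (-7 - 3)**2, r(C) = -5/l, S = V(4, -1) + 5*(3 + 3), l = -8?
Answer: sqrt(2082)/4 ≈ 11.407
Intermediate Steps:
V(w, c) = -1/2 (V(w, c) = -2 + (1/4)*6 = -2 + 3/2 = -1/2)
S = 59/2 (S = -1/2 + 5*(3 + 3) = -1/2 + 5*6 = -1/2 + 30 = 59/2 ≈ 29.500)
r(C) = 5/8 (r(C) = -5/(-8) = -5*(-1/8) = 5/8)
K = 100 (K = (-10)**2 = 100)
sqrt((r(-4) + S) + K) = sqrt((5/8 + 59/2) + 100) = sqrt(241/8 + 100) = sqrt(1041/8) = sqrt(2082)/4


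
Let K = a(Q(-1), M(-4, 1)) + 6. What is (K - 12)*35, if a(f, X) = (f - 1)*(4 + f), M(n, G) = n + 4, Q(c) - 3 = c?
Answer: 0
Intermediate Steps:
Q(c) = 3 + c
M(n, G) = 4 + n
a(f, X) = (-1 + f)*(4 + f)
K = 12 (K = (-4 + (3 - 1)² + 3*(3 - 1)) + 6 = (-4 + 2² + 3*2) + 6 = (-4 + 4 + 6) + 6 = 6 + 6 = 12)
(K - 12)*35 = (12 - 12)*35 = 0*35 = 0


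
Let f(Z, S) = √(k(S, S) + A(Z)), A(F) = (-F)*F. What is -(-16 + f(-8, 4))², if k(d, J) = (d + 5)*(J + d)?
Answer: -264 + 64*√2 ≈ -173.49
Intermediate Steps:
k(d, J) = (5 + d)*(J + d)
A(F) = -F²
f(Z, S) = √(-Z² + 2*S² + 10*S) (f(Z, S) = √((S² + 5*S + 5*S + S*S) - Z²) = √((S² + 5*S + 5*S + S²) - Z²) = √((2*S² + 10*S) - Z²) = √(-Z² + 2*S² + 10*S))
-(-16 + f(-8, 4))² = -(-16 + √(-1*(-8)² + 2*4² + 10*4))² = -(-16 + √(-1*64 + 2*16 + 40))² = -(-16 + √(-64 + 32 + 40))² = -(-16 + √8)² = -(-16 + 2*√2)²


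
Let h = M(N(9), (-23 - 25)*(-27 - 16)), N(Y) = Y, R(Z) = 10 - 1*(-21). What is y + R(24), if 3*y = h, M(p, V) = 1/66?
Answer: 6139/198 ≈ 31.005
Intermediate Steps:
R(Z) = 31 (R(Z) = 10 + 21 = 31)
M(p, V) = 1/66
h = 1/66 ≈ 0.015152
y = 1/198 (y = (⅓)*(1/66) = 1/198 ≈ 0.0050505)
y + R(24) = 1/198 + 31 = 6139/198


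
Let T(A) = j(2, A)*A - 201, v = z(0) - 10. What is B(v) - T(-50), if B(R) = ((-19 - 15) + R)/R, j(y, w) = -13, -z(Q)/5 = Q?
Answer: -2223/5 ≈ -444.60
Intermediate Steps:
z(Q) = -5*Q
v = -10 (v = -5*0 - 10 = 0 - 10 = -10)
T(A) = -201 - 13*A (T(A) = -13*A - 201 = -201 - 13*A)
B(R) = (-34 + R)/R
B(v) - T(-50) = (-34 - 10)/(-10) - (-201 - 13*(-50)) = -1/10*(-44) - (-201 + 650) = 22/5 - 1*449 = 22/5 - 449 = -2223/5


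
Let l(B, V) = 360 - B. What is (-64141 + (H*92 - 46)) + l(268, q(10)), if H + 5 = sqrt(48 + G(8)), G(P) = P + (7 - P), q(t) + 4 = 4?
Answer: -64555 + 92*sqrt(55) ≈ -63873.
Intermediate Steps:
q(t) = 0 (q(t) = -4 + 4 = 0)
G(P) = 7
H = -5 + sqrt(55) (H = -5 + sqrt(48 + 7) = -5 + sqrt(55) ≈ 2.4162)
(-64141 + (H*92 - 46)) + l(268, q(10)) = (-64141 + ((-5 + sqrt(55))*92 - 46)) + (360 - 1*268) = (-64141 + ((-460 + 92*sqrt(55)) - 46)) + (360 - 268) = (-64141 + (-506 + 92*sqrt(55))) + 92 = (-64647 + 92*sqrt(55)) + 92 = -64555 + 92*sqrt(55)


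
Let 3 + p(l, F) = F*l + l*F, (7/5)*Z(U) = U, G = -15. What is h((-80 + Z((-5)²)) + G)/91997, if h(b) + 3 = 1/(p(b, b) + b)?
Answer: -1737770/53291378181 ≈ -3.2609e-5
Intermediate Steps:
Z(U) = 5*U/7
p(l, F) = -3 + 2*F*l (p(l, F) = -3 + (F*l + l*F) = -3 + (F*l + F*l) = -3 + 2*F*l)
h(b) = -3 + 1/(-3 + b + 2*b²) (h(b) = -3 + 1/((-3 + 2*b*b) + b) = -3 + 1/((-3 + 2*b²) + b) = -3 + 1/(-3 + b + 2*b²))
h((-80 + Z((-5)²)) + G)/91997 = ((10 - 6*((-80 + (5/7)*(-5)²) - 15)² - 3*((-80 + (5/7)*(-5)²) - 15))/(-3 + ((-80 + (5/7)*(-5)²) - 15) + 2*((-80 + (5/7)*(-5)²) - 15)²))/91997 = ((10 - 6*((-80 + (5/7)*25) - 15)² - 3*((-80 + (5/7)*25) - 15))/(-3 + ((-80 + (5/7)*25) - 15) + 2*((-80 + (5/7)*25) - 15)²))*(1/91997) = ((10 - 6*((-80 + 125/7) - 15)² - 3*((-80 + 125/7) - 15))/(-3 + ((-80 + 125/7) - 15) + 2*((-80 + 125/7) - 15)²))*(1/91997) = ((10 - 6*(-435/7 - 15)² - 3*(-435/7 - 15))/(-3 + (-435/7 - 15) + 2*(-435/7 - 15)²))*(1/91997) = ((10 - 6*(-540/7)² - 3*(-540/7))/(-3 - 540/7 + 2*(-540/7)²))*(1/91997) = ((10 - 6*291600/49 + 1620/7)/(-3 - 540/7 + 2*(291600/49)))*(1/91997) = ((10 - 1749600/49 + 1620/7)/(-3 - 540/7 + 583200/49))*(1/91997) = (-1737770/49/(579273/49))*(1/91997) = ((49/579273)*(-1737770/49))*(1/91997) = -1737770/579273*1/91997 = -1737770/53291378181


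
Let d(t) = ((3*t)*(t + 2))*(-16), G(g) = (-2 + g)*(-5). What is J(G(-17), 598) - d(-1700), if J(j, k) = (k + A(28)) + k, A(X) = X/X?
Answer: 138557997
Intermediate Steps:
A(X) = 1
G(g) = 10 - 5*g
J(j, k) = 1 + 2*k (J(j, k) = (k + 1) + k = (1 + k) + k = 1 + 2*k)
d(t) = -48*t*(2 + t) (d(t) = ((3*t)*(2 + t))*(-16) = (3*t*(2 + t))*(-16) = -48*t*(2 + t))
J(G(-17), 598) - d(-1700) = (1 + 2*598) - (-48)*(-1700)*(2 - 1700) = (1 + 1196) - (-48)*(-1700)*(-1698) = 1197 - 1*(-138556800) = 1197 + 138556800 = 138557997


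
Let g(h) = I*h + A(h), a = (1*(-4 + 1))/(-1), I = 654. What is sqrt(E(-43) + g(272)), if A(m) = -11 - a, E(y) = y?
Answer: 3*sqrt(19759) ≈ 421.70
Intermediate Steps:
a = 3 (a = (1*(-3))*(-1) = -3*(-1) = 3)
A(m) = -14 (A(m) = -11 - 1*3 = -11 - 3 = -14)
g(h) = -14 + 654*h (g(h) = 654*h - 14 = -14 + 654*h)
sqrt(E(-43) + g(272)) = sqrt(-43 + (-14 + 654*272)) = sqrt(-43 + (-14 + 177888)) = sqrt(-43 + 177874) = sqrt(177831) = 3*sqrt(19759)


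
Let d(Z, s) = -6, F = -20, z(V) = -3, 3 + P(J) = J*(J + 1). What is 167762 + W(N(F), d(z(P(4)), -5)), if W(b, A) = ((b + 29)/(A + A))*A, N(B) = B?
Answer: 335533/2 ≈ 1.6777e+5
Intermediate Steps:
P(J) = -3 + J*(1 + J) (P(J) = -3 + J*(J + 1) = -3 + J*(1 + J))
W(b, A) = 29/2 + b/2 (W(b, A) = ((29 + b)/((2*A)))*A = ((29 + b)*(1/(2*A)))*A = ((29 + b)/(2*A))*A = 29/2 + b/2)
167762 + W(N(F), d(z(P(4)), -5)) = 167762 + (29/2 + (½)*(-20)) = 167762 + (29/2 - 10) = 167762 + 9/2 = 335533/2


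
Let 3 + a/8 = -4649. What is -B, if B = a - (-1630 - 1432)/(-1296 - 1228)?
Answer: 46968123/1262 ≈ 37217.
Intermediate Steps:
a = -37216 (a = -24 + 8*(-4649) = -24 - 37192 = -37216)
B = -46968123/1262 (B = -37216 - (-1630 - 1432)/(-1296 - 1228) = -37216 - (-3062)/(-2524) = -37216 - (-3062)*(-1)/2524 = -37216 - 1*1531/1262 = -37216 - 1531/1262 = -46968123/1262 ≈ -37217.)
-B = -1*(-46968123/1262) = 46968123/1262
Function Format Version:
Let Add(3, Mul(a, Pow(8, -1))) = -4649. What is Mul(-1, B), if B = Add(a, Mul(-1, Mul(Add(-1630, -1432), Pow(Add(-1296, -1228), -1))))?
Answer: Rational(46968123, 1262) ≈ 37217.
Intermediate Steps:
a = -37216 (a = Add(-24, Mul(8, -4649)) = Add(-24, -37192) = -37216)
B = Rational(-46968123, 1262) (B = Add(-37216, Mul(-1, Mul(Add(-1630, -1432), Pow(Add(-1296, -1228), -1)))) = Add(-37216, Mul(-1, Mul(-3062, Pow(-2524, -1)))) = Add(-37216, Mul(-1, Mul(-3062, Rational(-1, 2524)))) = Add(-37216, Mul(-1, Rational(1531, 1262))) = Add(-37216, Rational(-1531, 1262)) = Rational(-46968123, 1262) ≈ -37217.)
Mul(-1, B) = Mul(-1, Rational(-46968123, 1262)) = Rational(46968123, 1262)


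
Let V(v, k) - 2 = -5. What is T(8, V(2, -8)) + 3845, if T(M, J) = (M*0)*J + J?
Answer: 3842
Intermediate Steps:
V(v, k) = -3 (V(v, k) = 2 - 5 = -3)
T(M, J) = J (T(M, J) = 0*J + J = 0 + J = J)
T(8, V(2, -8)) + 3845 = -3 + 3845 = 3842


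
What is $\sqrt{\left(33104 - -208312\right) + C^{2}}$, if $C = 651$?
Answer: $3 \sqrt{73913} \approx 815.61$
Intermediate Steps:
$\sqrt{\left(33104 - -208312\right) + C^{2}} = \sqrt{\left(33104 - -208312\right) + 651^{2}} = \sqrt{\left(33104 + 208312\right) + 423801} = \sqrt{241416 + 423801} = \sqrt{665217} = 3 \sqrt{73913}$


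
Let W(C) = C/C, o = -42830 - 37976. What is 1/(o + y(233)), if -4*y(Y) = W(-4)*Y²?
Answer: -4/377513 ≈ -1.0596e-5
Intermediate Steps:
o = -80806
W(C) = 1
y(Y) = -Y²/4
1/(o + y(233)) = 1/(-80806 - ¼*233²) = 1/(-80806 - ¼*54289) = 1/(-80806 - 54289/4) = 1/(-377513/4) = -4/377513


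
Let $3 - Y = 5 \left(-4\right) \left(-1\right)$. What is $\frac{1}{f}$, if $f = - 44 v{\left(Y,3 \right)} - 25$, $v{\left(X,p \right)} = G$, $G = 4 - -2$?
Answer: $- \frac{1}{289} \approx -0.0034602$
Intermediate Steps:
$Y = -17$ ($Y = 3 - 5 \left(-4\right) \left(-1\right) = 3 - \left(-20\right) \left(-1\right) = 3 - 20 = -17$)
$G = 6$ ($G = 4 + 2 = 6$)
$v{\left(X,p \right)} = 6$
$f = -289$ ($f = \left(-44\right) 6 - 25 = -264 - 25 = -289$)
$\frac{1}{f} = \frac{1}{-289} = - \frac{1}{289}$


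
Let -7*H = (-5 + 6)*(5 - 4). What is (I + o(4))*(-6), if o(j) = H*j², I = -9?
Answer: 474/7 ≈ 67.714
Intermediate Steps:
H = -⅐ (H = -(-5 + 6)*(5 - 4)/7 = -1/7 = -⅐*1 = -⅐ ≈ -0.14286)
o(j) = -j²/7
(I + o(4))*(-6) = (-9 - ⅐*4²)*(-6) = (-9 - ⅐*16)*(-6) = (-9 - 16/7)*(-6) = -79/7*(-6) = 474/7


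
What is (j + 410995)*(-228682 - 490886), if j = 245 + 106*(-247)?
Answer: -277075414944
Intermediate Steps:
j = -25937 (j = 245 - 26182 = -25937)
(j + 410995)*(-228682 - 490886) = (-25937 + 410995)*(-228682 - 490886) = 385058*(-719568) = -277075414944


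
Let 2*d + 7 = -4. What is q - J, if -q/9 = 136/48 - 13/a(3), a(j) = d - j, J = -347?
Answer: 10463/34 ≈ 307.74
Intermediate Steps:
d = -11/2 (d = -7/2 + (½)*(-4) = -7/2 - 2 = -11/2 ≈ -5.5000)
a(j) = -11/2 - j
q = -1335/34 (q = -9*(136/48 - 13/(-11/2 - 1*3)) = -9*(136*(1/48) - 13/(-11/2 - 3)) = -9*(17/6 - 13/(-17/2)) = -9*(17/6 - 13*(-2/17)) = -9*(17/6 + 26/17) = -9*445/102 = -1335/34 ≈ -39.265)
q - J = -1335/34 - 1*(-347) = -1335/34 + 347 = 10463/34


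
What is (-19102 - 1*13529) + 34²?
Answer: -31475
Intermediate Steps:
(-19102 - 1*13529) + 34² = (-19102 - 13529) + 1156 = -32631 + 1156 = -31475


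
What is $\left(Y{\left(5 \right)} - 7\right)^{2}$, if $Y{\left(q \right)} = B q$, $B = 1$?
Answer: $4$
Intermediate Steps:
$Y{\left(q \right)} = q$ ($Y{\left(q \right)} = 1 q = q$)
$\left(Y{\left(5 \right)} - 7\right)^{2} = \left(5 - 7\right)^{2} = \left(-2\right)^{2} = 4$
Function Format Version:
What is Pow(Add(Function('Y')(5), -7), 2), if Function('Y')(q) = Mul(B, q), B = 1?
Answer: 4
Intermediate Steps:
Function('Y')(q) = q (Function('Y')(q) = Mul(1, q) = q)
Pow(Add(Function('Y')(5), -7), 2) = Pow(Add(5, -7), 2) = Pow(-2, 2) = 4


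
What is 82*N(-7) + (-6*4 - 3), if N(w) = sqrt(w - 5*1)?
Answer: -27 + 164*I*sqrt(3) ≈ -27.0 + 284.06*I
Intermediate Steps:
N(w) = sqrt(-5 + w) (N(w) = sqrt(w - 5) = sqrt(-5 + w))
82*N(-7) + (-6*4 - 3) = 82*sqrt(-5 - 7) + (-6*4 - 3) = 82*sqrt(-12) + (-24 - 3) = 82*(2*I*sqrt(3)) - 27 = 164*I*sqrt(3) - 27 = -27 + 164*I*sqrt(3)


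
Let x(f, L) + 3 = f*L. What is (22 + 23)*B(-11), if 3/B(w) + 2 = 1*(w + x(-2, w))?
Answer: 45/2 ≈ 22.500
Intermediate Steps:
x(f, L) = -3 + L*f (x(f, L) = -3 + f*L = -3 + L*f)
B(w) = 3/(-5 - w) (B(w) = 3/(-2 + 1*(w + (-3 + w*(-2)))) = 3/(-2 + 1*(w + (-3 - 2*w))) = 3/(-2 + 1*(-3 - w)) = 3/(-2 + (-3 - w)) = 3/(-5 - w))
(22 + 23)*B(-11) = (22 + 23)*(3/(-5 - 1*(-11))) = 45*(3/(-5 + 11)) = 45*(3/6) = 45*(3*(1/6)) = 45*(1/2) = 45/2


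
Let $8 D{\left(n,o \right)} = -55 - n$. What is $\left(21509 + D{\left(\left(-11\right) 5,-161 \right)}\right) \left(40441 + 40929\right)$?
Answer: $1750187330$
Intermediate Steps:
$D{\left(n,o \right)} = - \frac{55}{8} - \frac{n}{8}$ ($D{\left(n,o \right)} = \frac{-55 - n}{8} = - \frac{55}{8} - \frac{n}{8}$)
$\left(21509 + D{\left(\left(-11\right) 5,-161 \right)}\right) \left(40441 + 40929\right) = \left(21509 - \left(\frac{55}{8} + \frac{\left(-11\right) 5}{8}\right)\right) \left(40441 + 40929\right) = \left(21509 - 0\right) 81370 = \left(21509 + \left(- \frac{55}{8} + \frac{55}{8}\right)\right) 81370 = \left(21509 + 0\right) 81370 = 21509 \cdot 81370 = 1750187330$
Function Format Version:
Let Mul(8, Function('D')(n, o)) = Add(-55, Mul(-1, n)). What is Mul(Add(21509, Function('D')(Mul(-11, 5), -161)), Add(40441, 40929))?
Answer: 1750187330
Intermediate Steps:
Function('D')(n, o) = Add(Rational(-55, 8), Mul(Rational(-1, 8), n)) (Function('D')(n, o) = Mul(Rational(1, 8), Add(-55, Mul(-1, n))) = Add(Rational(-55, 8), Mul(Rational(-1, 8), n)))
Mul(Add(21509, Function('D')(Mul(-11, 5), -161)), Add(40441, 40929)) = Mul(Add(21509, Add(Rational(-55, 8), Mul(Rational(-1, 8), Mul(-11, 5)))), Add(40441, 40929)) = Mul(Add(21509, Add(Rational(-55, 8), Mul(Rational(-1, 8), -55))), 81370) = Mul(Add(21509, Add(Rational(-55, 8), Rational(55, 8))), 81370) = Mul(Add(21509, 0), 81370) = Mul(21509, 81370) = 1750187330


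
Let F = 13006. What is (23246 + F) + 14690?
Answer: 50942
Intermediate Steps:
(23246 + F) + 14690 = (23246 + 13006) + 14690 = 36252 + 14690 = 50942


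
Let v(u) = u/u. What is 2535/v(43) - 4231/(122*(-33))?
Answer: 10210141/4026 ≈ 2536.1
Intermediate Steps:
v(u) = 1
2535/v(43) - 4231/(122*(-33)) = 2535/1 - 4231/(122*(-33)) = 2535*1 - 4231/(-4026) = 2535 - 4231*(-1/4026) = 2535 + 4231/4026 = 10210141/4026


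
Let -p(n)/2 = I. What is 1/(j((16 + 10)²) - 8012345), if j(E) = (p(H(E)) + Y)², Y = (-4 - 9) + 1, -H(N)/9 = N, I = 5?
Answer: -1/8011861 ≈ -1.2481e-7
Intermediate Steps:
H(N) = -9*N
p(n) = -10 (p(n) = -2*5 = -10)
Y = -12 (Y = -13 + 1 = -12)
j(E) = 484 (j(E) = (-10 - 12)² = (-22)² = 484)
1/(j((16 + 10)²) - 8012345) = 1/(484 - 8012345) = 1/(-8011861) = -1/8011861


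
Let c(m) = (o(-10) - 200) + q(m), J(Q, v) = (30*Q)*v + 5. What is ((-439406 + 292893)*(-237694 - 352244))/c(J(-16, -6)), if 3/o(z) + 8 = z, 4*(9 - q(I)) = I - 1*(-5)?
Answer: -259300758582/2741 ≈ -9.4601e+7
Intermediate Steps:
q(I) = 31/4 - I/4 (q(I) = 9 - (I - 1*(-5))/4 = 9 - (I + 5)/4 = 9 - (5 + I)/4 = 9 + (-5/4 - I/4) = 31/4 - I/4)
o(z) = 3/(-8 + z)
J(Q, v) = 5 + 30*Q*v (J(Q, v) = 30*Q*v + 5 = 5 + 30*Q*v)
c(m) = -2309/12 - m/4 (c(m) = (3/(-8 - 10) - 200) + (31/4 - m/4) = (3/(-18) - 200) + (31/4 - m/4) = (3*(-1/18) - 200) + (31/4 - m/4) = (-⅙ - 200) + (31/4 - m/4) = -1201/6 + (31/4 - m/4) = -2309/12 - m/4)
((-439406 + 292893)*(-237694 - 352244))/c(J(-16, -6)) = ((-439406 + 292893)*(-237694 - 352244))/(-2309/12 - (5 + 30*(-16)*(-6))/4) = (-146513*(-589938))/(-2309/12 - (5 + 2880)/4) = 86433586194/(-2309/12 - ¼*2885) = 86433586194/(-2309/12 - 2885/4) = 86433586194/(-2741/3) = 86433586194*(-3/2741) = -259300758582/2741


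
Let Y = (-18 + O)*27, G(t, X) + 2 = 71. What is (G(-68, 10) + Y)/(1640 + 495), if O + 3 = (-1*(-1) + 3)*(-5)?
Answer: -1038/2135 ≈ -0.48618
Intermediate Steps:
O = -23 (O = -3 + (-1*(-1) + 3)*(-5) = -3 + (1 + 3)*(-5) = -3 + 4*(-5) = -3 - 20 = -23)
G(t, X) = 69 (G(t, X) = -2 + 71 = 69)
Y = -1107 (Y = (-18 - 23)*27 = -41*27 = -1107)
(G(-68, 10) + Y)/(1640 + 495) = (69 - 1107)/(1640 + 495) = -1038/2135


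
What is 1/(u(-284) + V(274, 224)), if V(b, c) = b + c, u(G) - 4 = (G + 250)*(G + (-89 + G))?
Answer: 1/22840 ≈ 4.3783e-5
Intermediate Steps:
u(G) = 4 + (-89 + 2*G)*(250 + G) (u(G) = 4 + (G + 250)*(G + (-89 + G)) = 4 + (250 + G)*(-89 + 2*G) = 4 + (-89 + 2*G)*(250 + G))
1/(u(-284) + V(274, 224)) = 1/((-22246 + 2*(-284)² + 411*(-284)) + (274 + 224)) = 1/((-22246 + 2*80656 - 116724) + 498) = 1/((-22246 + 161312 - 116724) + 498) = 1/(22342 + 498) = 1/22840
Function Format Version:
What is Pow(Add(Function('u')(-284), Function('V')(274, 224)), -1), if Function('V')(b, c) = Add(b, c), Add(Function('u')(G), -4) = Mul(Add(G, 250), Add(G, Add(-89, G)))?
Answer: Rational(1, 22840) ≈ 4.3783e-5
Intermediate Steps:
Function('u')(G) = Add(4, Mul(Add(-89, Mul(2, G)), Add(250, G))) (Function('u')(G) = Add(4, Mul(Add(G, 250), Add(G, Add(-89, G)))) = Add(4, Mul(Add(250, G), Add(-89, Mul(2, G)))) = Add(4, Mul(Add(-89, Mul(2, G)), Add(250, G))))
Pow(Add(Function('u')(-284), Function('V')(274, 224)), -1) = Pow(Add(Add(-22246, Mul(2, Pow(-284, 2)), Mul(411, -284)), Add(274, 224)), -1) = Pow(Add(Add(-22246, Mul(2, 80656), -116724), 498), -1) = Pow(Add(Add(-22246, 161312, -116724), 498), -1) = Pow(Add(22342, 498), -1) = Pow(22840, -1) = Rational(1, 22840)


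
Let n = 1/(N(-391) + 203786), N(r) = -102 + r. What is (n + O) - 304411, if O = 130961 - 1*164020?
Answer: -68605288709/203293 ≈ -3.3747e+5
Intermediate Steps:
n = 1/203293 (n = 1/((-102 - 391) + 203786) = 1/(-493 + 203786) = 1/203293 ≈ 4.9190e-6)
O = -33059 (O = 130961 - 164020 = -33059)
(n + O) - 304411 = (1/203293 - 33059) - 304411 = -6720663286/203293 - 304411 = -68605288709/203293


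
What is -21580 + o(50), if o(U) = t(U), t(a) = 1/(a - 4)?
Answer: -992679/46 ≈ -21580.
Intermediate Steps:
t(a) = 1/(-4 + a)
o(U) = 1/(-4 + U)
-21580 + o(50) = -21580 + 1/(-4 + 50) = -21580 + 1/46 = -992679/46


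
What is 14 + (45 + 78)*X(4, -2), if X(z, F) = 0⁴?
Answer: 14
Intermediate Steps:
X(z, F) = 0
14 + (45 + 78)*X(4, -2) = 14 + (45 + 78)*0 = 14 + 123*0 = 14 + 0 = 14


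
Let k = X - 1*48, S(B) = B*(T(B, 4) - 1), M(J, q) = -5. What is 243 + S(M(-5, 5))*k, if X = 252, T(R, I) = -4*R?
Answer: -19137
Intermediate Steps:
S(B) = B*(-1 - 4*B) (S(B) = B*(-4*B - 1) = B*(-1 - 4*B))
k = 204 (k = 252 - 1*48 = 252 - 48 = 204)
243 + S(M(-5, 5))*k = 243 - 1*(-5)*(1 + 4*(-5))*204 = 243 - 1*(-5)*(1 - 20)*204 = 243 - 1*(-5)*(-19)*204 = 243 - 95*204 = 243 - 19380 = -19137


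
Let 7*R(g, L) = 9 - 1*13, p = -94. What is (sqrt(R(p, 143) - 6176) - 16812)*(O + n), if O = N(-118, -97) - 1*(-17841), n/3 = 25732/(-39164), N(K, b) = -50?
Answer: -2928186086184/9791 + 1045034292*I*sqrt(8407)/68537 ≈ -2.9907e+8 + 1.3981e+6*I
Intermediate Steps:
R(g, L) = -4/7 (R(g, L) = (9 - 1*13)/7 = (9 - 13)/7 = (1/7)*(-4) = -4/7)
n = -19299/9791 (n = 3*(25732/(-39164)) = 3*(25732*(-1/39164)) = 3*(-6433/9791) = -19299/9791 ≈ -1.9711)
O = 17791 (O = -50 - 1*(-17841) = -50 + 17841 = 17791)
(sqrt(R(p, 143) - 6176) - 16812)*(O + n) = (sqrt(-4/7 - 6176) - 16812)*(17791 - 19299/9791) = (sqrt(-43236/7) - 16812)*(174172382/9791) = (6*I*sqrt(8407)/7 - 16812)*(174172382/9791) = (-16812 + 6*I*sqrt(8407)/7)*(174172382/9791) = -2928186086184/9791 + 1045034292*I*sqrt(8407)/68537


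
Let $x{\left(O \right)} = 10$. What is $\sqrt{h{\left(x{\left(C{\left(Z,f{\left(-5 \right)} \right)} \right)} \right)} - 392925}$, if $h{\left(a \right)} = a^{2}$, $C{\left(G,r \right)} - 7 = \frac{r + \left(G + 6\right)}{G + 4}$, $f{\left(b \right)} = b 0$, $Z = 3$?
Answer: $5 i \sqrt{15713} \approx 626.76 i$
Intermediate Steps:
$f{\left(b \right)} = 0$
$C{\left(G,r \right)} = 7 + \frac{6 + G + r}{4 + G}$ ($C{\left(G,r \right)} = 7 + \frac{r + \left(G + 6\right)}{G + 4} = 7 + \frac{r + \left(6 + G\right)}{4 + G} = 7 + \frac{6 + G + r}{4 + G}$)
$\sqrt{h{\left(x{\left(C{\left(Z,f{\left(-5 \right)} \right)} \right)} \right)} - 392925} = \sqrt{10^{2} - 392925} = \sqrt{100 - 392925} = \sqrt{-392825} = 5 i \sqrt{15713}$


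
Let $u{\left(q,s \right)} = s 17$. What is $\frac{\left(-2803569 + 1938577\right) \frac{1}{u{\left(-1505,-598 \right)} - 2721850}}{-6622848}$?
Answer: $- \frac{27031}{565428959424} \approx -4.7806 \cdot 10^{-8}$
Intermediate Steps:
$u{\left(q,s \right)} = 17 s$
$\frac{\left(-2803569 + 1938577\right) \frac{1}{u{\left(-1505,-598 \right)} - 2721850}}{-6622848} = \frac{\left(-2803569 + 1938577\right) \frac{1}{17 \left(-598\right) - 2721850}}{-6622848} = - \frac{864992}{-10166 - 2721850} \left(- \frac{1}{6622848}\right) = - \frac{864992}{-2732016} \left(- \frac{1}{6622848}\right) = \left(-864992\right) \left(- \frac{1}{2732016}\right) \left(- \frac{1}{6622848}\right) = \frac{54062}{170751} \left(- \frac{1}{6622848}\right) = - \frac{27031}{565428959424}$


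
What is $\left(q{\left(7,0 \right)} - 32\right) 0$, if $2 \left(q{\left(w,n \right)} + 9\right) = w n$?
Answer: $0$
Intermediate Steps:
$q{\left(w,n \right)} = -9 + \frac{n w}{2}$ ($q{\left(w,n \right)} = -9 + \frac{w n}{2} = -9 + \frac{n w}{2}$)
$\left(q{\left(7,0 \right)} - 32\right) 0 = \left(\left(-9 + \frac{1}{2} \cdot 0 \cdot 7\right) - 32\right) 0 = \left(\left(-9 + 0\right) - 32\right) 0 = \left(-9 - 32\right) 0 = \left(-41\right) 0 = 0$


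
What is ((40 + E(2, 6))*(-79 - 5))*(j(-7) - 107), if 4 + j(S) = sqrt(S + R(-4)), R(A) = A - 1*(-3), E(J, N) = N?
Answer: 428904 - 7728*I*sqrt(2) ≈ 4.289e+5 - 10929.0*I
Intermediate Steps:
R(A) = 3 + A (R(A) = A + 3 = 3 + A)
j(S) = -4 + sqrt(-1 + S) (j(S) = -4 + sqrt(S + (3 - 4)) = -4 + sqrt(S - 1) = -4 + sqrt(-1 + S))
((40 + E(2, 6))*(-79 - 5))*(j(-7) - 107) = ((40 + 6)*(-79 - 5))*((-4 + sqrt(-1 - 7)) - 107) = (46*(-84))*((-4 + sqrt(-8)) - 107) = -3864*((-4 + 2*I*sqrt(2)) - 107) = -3864*(-111 + 2*I*sqrt(2)) = 428904 - 7728*I*sqrt(2)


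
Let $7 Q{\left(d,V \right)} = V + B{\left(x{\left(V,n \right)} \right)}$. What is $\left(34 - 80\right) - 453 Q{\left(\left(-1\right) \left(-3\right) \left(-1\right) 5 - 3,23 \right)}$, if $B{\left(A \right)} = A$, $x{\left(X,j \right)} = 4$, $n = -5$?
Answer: $- \frac{12553}{7} \approx -1793.3$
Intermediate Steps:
$Q{\left(d,V \right)} = \frac{4}{7} + \frac{V}{7}$ ($Q{\left(d,V \right)} = \frac{V + 4}{7} = \frac{4 + V}{7} = \frac{4}{7} + \frac{V}{7}$)
$\left(34 - 80\right) - 453 Q{\left(\left(-1\right) \left(-3\right) \left(-1\right) 5 - 3,23 \right)} = \left(34 - 80\right) - 453 \left(\frac{4}{7} + \frac{1}{7} \cdot 23\right) = \left(34 - 80\right) - 453 \left(\frac{4}{7} + \frac{23}{7}\right) = -46 - \frac{12231}{7} = - \frac{12553}{7}$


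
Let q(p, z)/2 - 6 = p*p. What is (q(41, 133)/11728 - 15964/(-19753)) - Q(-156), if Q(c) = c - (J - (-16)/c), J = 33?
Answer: 858281850337/4517432088 ≈ 189.99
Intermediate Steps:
q(p, z) = 12 + 2*p**2 (q(p, z) = 12 + 2*(p*p) = 12 + 2*p**2)
Q(c) = -33 + c - 16/c (Q(c) = c - (33 - (-16)/c) = c - (33 + 16/c) = c + (-33 - 16/c) = -33 + c - 16/c)
(q(41, 133)/11728 - 15964/(-19753)) - Q(-156) = ((12 + 2*41**2)/11728 - 15964/(-19753)) - (-33 - 156 - 16/(-156)) = ((12 + 2*1681)*(1/11728) - 15964*(-1/19753)) - (-33 - 156 - 16*(-1/156)) = ((12 + 3362)*(1/11728) + 15964/19753) - (-33 - 156 + 4/39) = (3374*(1/11728) + 15964/19753) - 1*(-7367/39) = (1687/5864 + 15964/19753) + 7367/39 = 126936207/115831592 + 7367/39 = 858281850337/4517432088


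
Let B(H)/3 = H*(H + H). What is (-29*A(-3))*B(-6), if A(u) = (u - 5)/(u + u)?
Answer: -8352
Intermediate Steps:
B(H) = 6*H² (B(H) = 3*(H*(H + H)) = 3*(H*(2*H)) = 3*(2*H²) = 6*H²)
A(u) = (-5 + u)/(2*u) (A(u) = (-5 + u)/((2*u)) = (-5 + u)*(1/(2*u)) = (-5 + u)/(2*u))
(-29*A(-3))*B(-6) = (-29*(-5 - 3)/(2*(-3)))*(6*(-6)²) = (-29*(-1)*(-8)/(2*3))*(6*36) = -29*4/3*216 = -116/3*216 = -8352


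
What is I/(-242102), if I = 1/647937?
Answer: -1/156866843574 ≈ -6.3748e-12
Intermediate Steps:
I = 1/647937 ≈ 1.5434e-6
I/(-242102) = (1/647937)/(-242102) = (1/647937)*(-1/242102) = -1/156866843574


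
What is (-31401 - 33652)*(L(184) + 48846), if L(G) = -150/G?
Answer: -292332374121/92 ≈ -3.1775e+9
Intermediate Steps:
(-31401 - 33652)*(L(184) + 48846) = (-31401 - 33652)*(-150/184 + 48846) = -65053*(-150*1/184 + 48846) = -65053*(-75/92 + 48846) = -65053*4493757/92 = -292332374121/92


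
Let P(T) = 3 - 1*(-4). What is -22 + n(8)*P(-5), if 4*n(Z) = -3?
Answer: -109/4 ≈ -27.250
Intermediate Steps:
n(Z) = -¾ (n(Z) = (¼)*(-3) = -¾)
P(T) = 7 (P(T) = 3 + 4 = 7)
-22 + n(8)*P(-5) = -22 - ¾*7 = -22 - 21/4 = -109/4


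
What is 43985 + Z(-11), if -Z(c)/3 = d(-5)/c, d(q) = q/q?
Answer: 483838/11 ≈ 43985.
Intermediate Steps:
d(q) = 1
Z(c) = -3/c
43985 + Z(-11) = 43985 - 3/(-11) = 43985 - 3*(-1/11) = 43985 + 3/11 = 483838/11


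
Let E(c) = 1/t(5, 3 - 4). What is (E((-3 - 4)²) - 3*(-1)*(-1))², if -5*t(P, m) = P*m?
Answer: 4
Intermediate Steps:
t(P, m) = -P*m/5
E(c) = 1 (E(c) = 1/(-⅕*5*(3 - 4)) = 1/(-⅕*5*(-1)) = 1/1 = 1)
(E((-3 - 4)²) - 3*(-1)*(-1))² = (1 - 3*(-1)*(-1))² = (1 + 3*(-1))² = (1 - 3)² = (-2)² = 4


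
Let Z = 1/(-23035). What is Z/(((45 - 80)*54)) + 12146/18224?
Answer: 457430879/686334600 ≈ 0.66648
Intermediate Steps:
Z = -1/23035 ≈ -4.3412e-5
Z/(((45 - 80)*54)) + 12146/18224 = -1/(54*(45 - 80))/23035 + 12146/18224 = -1/(23035*((-35*54))) + 12146*(1/18224) = -1/23035/(-1890) + 6073/9112 = -1/23035*(-1/1890) + 6073/9112 = 1/43536150 + 6073/9112 = 457430879/686334600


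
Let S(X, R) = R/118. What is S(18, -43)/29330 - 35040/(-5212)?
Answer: 30317778371/4509604820 ≈ 6.7229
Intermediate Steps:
S(X, R) = R/118 (S(X, R) = R*(1/118) = R/118)
S(18, -43)/29330 - 35040/(-5212) = ((1/118)*(-43))/29330 - 35040/(-5212) = -43/118*1/29330 - 35040*(-1/5212) = -43/3460940 + 8760/1303 = 30317778371/4509604820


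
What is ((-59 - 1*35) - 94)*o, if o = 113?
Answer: -21244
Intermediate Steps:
((-59 - 1*35) - 94)*o = ((-59 - 1*35) - 94)*113 = ((-59 - 35) - 94)*113 = (-94 - 94)*113 = -188*113 = -21244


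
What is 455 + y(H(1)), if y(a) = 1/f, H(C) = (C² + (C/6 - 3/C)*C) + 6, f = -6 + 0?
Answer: 2729/6 ≈ 454.83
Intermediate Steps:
f = -6
H(C) = 6 + C² + C*(-3/C + C/6) (H(C) = (C² + (C*(⅙) - 3/C)*C) + 6 = (C² + (C/6 - 3/C)*C) + 6 = (C² + (-3/C + C/6)*C) + 6 = (C² + C*(-3/C + C/6)) + 6 = 6 + C² + C*(-3/C + C/6))
y(a) = -⅙ (y(a) = 1/(-6) = -⅙)
455 + y(H(1)) = 455 - ⅙ = 2729/6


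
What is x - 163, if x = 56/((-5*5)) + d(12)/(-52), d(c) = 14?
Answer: -107581/650 ≈ -165.51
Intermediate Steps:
x = -1631/650 (x = 56/((-5*5)) + 14/(-52) = 56/(-25) + 14*(-1/52) = 56*(-1/25) - 7/26 = -56/25 - 7/26 = -1631/650 ≈ -2.5092)
x - 163 = -1631/650 - 163 = -107581/650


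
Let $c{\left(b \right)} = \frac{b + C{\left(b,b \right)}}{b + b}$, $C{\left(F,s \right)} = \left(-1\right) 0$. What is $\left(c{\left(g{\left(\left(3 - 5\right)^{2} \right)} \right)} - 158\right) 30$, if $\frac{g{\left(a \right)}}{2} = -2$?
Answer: $-4725$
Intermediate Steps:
$C{\left(F,s \right)} = 0$
$g{\left(a \right)} = -4$ ($g{\left(a \right)} = 2 \left(-2\right) = -4$)
$c{\left(b \right)} = \frac{1}{2}$ ($c{\left(b \right)} = \frac{b + 0}{b + b} = \frac{b}{2 b} = b \frac{1}{2 b} = \frac{1}{2}$)
$\left(c{\left(g{\left(\left(3 - 5\right)^{2} \right)} \right)} - 158\right) 30 = \left(\frac{1}{2} - 158\right) 30 = \left(- \frac{315}{2}\right) 30 = -4725$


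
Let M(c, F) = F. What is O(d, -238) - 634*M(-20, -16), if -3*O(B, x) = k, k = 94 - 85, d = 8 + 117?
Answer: 10141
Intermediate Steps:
d = 125
k = 9
O(B, x) = -3 (O(B, x) = -⅓*9 = -3)
O(d, -238) - 634*M(-20, -16) = -3 - 634*(-16) = -3 - 1*(-10144) = -3 + 10144 = 10141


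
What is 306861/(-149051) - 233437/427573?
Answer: -165999496640/63730183223 ≈ -2.6047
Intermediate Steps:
306861/(-149051) - 233437/427573 = 306861*(-1/149051) - 233437*1/427573 = -306861/149051 - 233437/427573 = -165999496640/63730183223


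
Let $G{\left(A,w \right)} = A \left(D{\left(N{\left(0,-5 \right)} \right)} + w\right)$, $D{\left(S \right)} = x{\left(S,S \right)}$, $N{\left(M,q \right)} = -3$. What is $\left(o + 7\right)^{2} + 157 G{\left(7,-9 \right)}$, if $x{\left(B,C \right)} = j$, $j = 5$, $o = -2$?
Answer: $-4371$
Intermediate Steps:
$x{\left(B,C \right)} = 5$
$D{\left(S \right)} = 5$
$G{\left(A,w \right)} = A \left(5 + w\right)$
$\left(o + 7\right)^{2} + 157 G{\left(7,-9 \right)} = \left(-2 + 7\right)^{2} + 157 \cdot 7 \left(5 - 9\right) = 5^{2} + 157 \cdot 7 \left(-4\right) = 25 + 157 \left(-28\right) = 25 - 4396 = -4371$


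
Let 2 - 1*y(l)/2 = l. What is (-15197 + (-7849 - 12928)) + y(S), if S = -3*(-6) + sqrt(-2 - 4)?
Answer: -36006 - 2*I*sqrt(6) ≈ -36006.0 - 4.899*I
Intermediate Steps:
S = 18 + I*sqrt(6) (S = 18 + sqrt(-6) = 18 + I*sqrt(6) ≈ 18.0 + 2.4495*I)
y(l) = 4 - 2*l
(-15197 + (-7849 - 12928)) + y(S) = (-15197 + (-7849 - 12928)) + (4 - 2*(18 + I*sqrt(6))) = (-15197 - 20777) + (4 + (-36 - 2*I*sqrt(6))) = -35974 + (-32 - 2*I*sqrt(6)) = -36006 - 2*I*sqrt(6)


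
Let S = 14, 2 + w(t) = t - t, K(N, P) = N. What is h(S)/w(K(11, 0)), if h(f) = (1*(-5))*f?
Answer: 35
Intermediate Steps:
w(t) = -2 (w(t) = -2 + (t - t) = -2 + 0 = -2)
h(f) = -5*f
h(S)/w(K(11, 0)) = -5*14/(-2) = -70*(-1/2) = 35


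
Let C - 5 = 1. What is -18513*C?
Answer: -111078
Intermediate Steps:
C = 6 (C = 5 + 1 = 6)
-18513*C = -18513*6 = -111078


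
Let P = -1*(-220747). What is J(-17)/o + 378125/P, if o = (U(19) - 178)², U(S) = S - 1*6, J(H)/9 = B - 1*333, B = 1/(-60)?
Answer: 64218941693/40065580500 ≈ 1.6028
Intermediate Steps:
B = -1/60 ≈ -0.016667
P = 220747
J(H) = -59943/20 (J(H) = 9*(-1/60 - 1*333) = 9*(-1/60 - 333) = 9*(-19981/60) = -59943/20)
U(S) = -6 + S (U(S) = S - 6 = -6 + S)
o = 27225 (o = ((-6 + 19) - 178)² = (13 - 178)² = (-165)² = 27225)
J(-17)/o + 378125/P = -59943/20/27225 + 378125/220747 = -59943/20*1/27225 + 378125*(1/220747) = -19981/181500 + 378125/220747 = 64218941693/40065580500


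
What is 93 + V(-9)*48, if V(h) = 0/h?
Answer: 93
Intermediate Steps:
V(h) = 0
93 + V(-9)*48 = 93 + 0*48 = 93 + 0 = 93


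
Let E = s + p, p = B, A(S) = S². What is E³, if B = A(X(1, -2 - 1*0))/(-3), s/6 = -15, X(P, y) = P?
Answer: -19902511/27 ≈ -7.3713e+5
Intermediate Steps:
s = -90 (s = 6*(-15) = -90)
B = -⅓ (B = 1²/(-3) = 1*(-⅓) = -⅓ ≈ -0.33333)
p = -⅓ ≈ -0.33333
E = -271/3 (E = -90 - ⅓ = -271/3 ≈ -90.333)
E³ = (-271/3)³ = -19902511/27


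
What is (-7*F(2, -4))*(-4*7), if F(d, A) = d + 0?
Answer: 392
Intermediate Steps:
F(d, A) = d
(-7*F(2, -4))*(-4*7) = (-7*2)*(-4*7) = -14*(-28) = 392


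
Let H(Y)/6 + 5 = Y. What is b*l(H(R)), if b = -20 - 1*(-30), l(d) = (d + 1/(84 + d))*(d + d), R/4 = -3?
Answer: 624580/3 ≈ 2.0819e+5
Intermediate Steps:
R = -12 (R = 4*(-3) = -12)
H(Y) = -30 + 6*Y
l(d) = 2*d*(d + 1/(84 + d)) (l(d) = (d + 1/(84 + d))*(2*d) = 2*d*(d + 1/(84 + d)))
b = 10 (b = -20 + 30 = 10)
b*l(H(R)) = 10*(2*(-30 + 6*(-12))*(1 + (-30 + 6*(-12))² + 84*(-30 + 6*(-12)))/(84 + (-30 + 6*(-12)))) = 10*(2*(-30 - 72)*(1 + (-30 - 72)² + 84*(-30 - 72))/(84 + (-30 - 72))) = 10*(2*(-102)*(1 + (-102)² + 84*(-102))/(84 - 102)) = 10*(2*(-102)*(1 + 10404 - 8568)/(-18)) = 10*(2*(-102)*(-1/18)*1837) = 10*(62458/3) = 624580/3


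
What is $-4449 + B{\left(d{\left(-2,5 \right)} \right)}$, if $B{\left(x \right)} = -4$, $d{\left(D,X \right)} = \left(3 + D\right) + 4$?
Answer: $-4453$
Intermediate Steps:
$d{\left(D,X \right)} = 7 + D$
$-4449 + B{\left(d{\left(-2,5 \right)} \right)} = -4449 - 4 = -4453$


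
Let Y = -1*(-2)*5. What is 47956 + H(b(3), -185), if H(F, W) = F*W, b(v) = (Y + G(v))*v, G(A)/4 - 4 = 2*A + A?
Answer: 13546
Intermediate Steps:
G(A) = 16 + 12*A (G(A) = 16 + 4*(2*A + A) = 16 + 4*(3*A) = 16 + 12*A)
Y = 10 (Y = 2*5 = 10)
b(v) = v*(26 + 12*v) (b(v) = (10 + (16 + 12*v))*v = (26 + 12*v)*v = v*(26 + 12*v))
47956 + H(b(3), -185) = 47956 + (2*3*(13 + 6*3))*(-185) = 47956 + (2*3*(13 + 18))*(-185) = 47956 + (2*3*31)*(-185) = 47956 + 186*(-185) = 47956 - 34410 = 13546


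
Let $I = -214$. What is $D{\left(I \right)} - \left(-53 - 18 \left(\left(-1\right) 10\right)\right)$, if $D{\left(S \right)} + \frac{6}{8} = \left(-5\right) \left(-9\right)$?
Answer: $- \frac{331}{4} \approx -82.75$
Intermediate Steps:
$D{\left(S \right)} = \frac{177}{4}$ ($D{\left(S \right)} = - \frac{3}{4} - -45 = - \frac{3}{4} + 45 = \frac{177}{4}$)
$D{\left(I \right)} - \left(-53 - 18 \left(\left(-1\right) 10\right)\right) = \frac{177}{4} - \left(-53 - 18 \left(\left(-1\right) 10\right)\right) = \frac{177}{4} - \left(-53 - -180\right) = \frac{177}{4} - \left(-53 + 180\right) = \frac{177}{4} - 127 = - \frac{331}{4}$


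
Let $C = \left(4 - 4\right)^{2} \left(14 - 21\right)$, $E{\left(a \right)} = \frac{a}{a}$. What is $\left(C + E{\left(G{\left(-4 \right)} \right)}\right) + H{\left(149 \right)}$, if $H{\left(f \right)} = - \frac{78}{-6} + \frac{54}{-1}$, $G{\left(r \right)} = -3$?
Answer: $-40$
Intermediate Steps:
$H{\left(f \right)} = -41$ ($H{\left(f \right)} = \left(-78\right) \left(- \frac{1}{6}\right) + 54 \left(-1\right) = 13 - 54 = -41$)
$E{\left(a \right)} = 1$
$C = 0$ ($C = 0^{2} \left(-7\right) = 0 \left(-7\right) = 0$)
$\left(C + E{\left(G{\left(-4 \right)} \right)}\right) + H{\left(149 \right)} = \left(0 + 1\right) - 41 = 1 - 41 = -40$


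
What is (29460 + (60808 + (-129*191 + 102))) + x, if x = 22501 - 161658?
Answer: -73426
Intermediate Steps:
x = -139157
(29460 + (60808 + (-129*191 + 102))) + x = (29460 + (60808 + (-129*191 + 102))) - 139157 = (29460 + (60808 + (-24639 + 102))) - 139157 = (29460 + (60808 - 24537)) - 139157 = (29460 + 36271) - 139157 = 65731 - 139157 = -73426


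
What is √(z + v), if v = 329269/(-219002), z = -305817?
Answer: I*√14667629144484806/219002 ≈ 553.01*I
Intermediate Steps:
v = -329269/219002 (v = 329269*(-1/219002) = -329269/219002 ≈ -1.5035)
√(z + v) = √(-305817 - 329269/219002) = √(-66974863903/219002) = I*√14667629144484806/219002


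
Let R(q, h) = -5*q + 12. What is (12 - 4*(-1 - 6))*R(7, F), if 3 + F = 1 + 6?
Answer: -920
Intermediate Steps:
F = 4 (F = -3 + (1 + 6) = -3 + 7 = 4)
R(q, h) = 12 - 5*q
(12 - 4*(-1 - 6))*R(7, F) = (12 - 4*(-1 - 6))*(12 - 5*7) = (12 - 4*(-7))*(12 - 35) = (12 + 28)*(-23) = 40*(-23) = -920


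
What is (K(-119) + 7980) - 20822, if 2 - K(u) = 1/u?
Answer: -1527959/119 ≈ -12840.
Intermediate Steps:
K(u) = 2 - 1/u
(K(-119) + 7980) - 20822 = ((2 - 1/(-119)) + 7980) - 20822 = ((2 - 1*(-1/119)) + 7980) - 20822 = ((2 + 1/119) + 7980) - 20822 = (239/119 + 7980) - 20822 = 949859/119 - 20822 = -1527959/119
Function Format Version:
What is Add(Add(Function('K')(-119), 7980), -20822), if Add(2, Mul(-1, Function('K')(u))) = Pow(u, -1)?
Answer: Rational(-1527959, 119) ≈ -12840.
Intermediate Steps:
Function('K')(u) = Add(2, Mul(-1, Pow(u, -1)))
Add(Add(Function('K')(-119), 7980), -20822) = Add(Add(Add(2, Mul(-1, Pow(-119, -1))), 7980), -20822) = Add(Add(Add(2, Mul(-1, Rational(-1, 119))), 7980), -20822) = Add(Add(Add(2, Rational(1, 119)), 7980), -20822) = Add(Add(Rational(239, 119), 7980), -20822) = Add(Rational(949859, 119), -20822) = Rational(-1527959, 119)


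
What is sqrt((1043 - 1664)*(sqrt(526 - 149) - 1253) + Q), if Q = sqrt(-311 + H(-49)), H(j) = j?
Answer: sqrt(778113 - 621*sqrt(377) + 6*I*sqrt(10)) ≈ 875.25 + 0.01*I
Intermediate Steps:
Q = 6*I*sqrt(10) (Q = sqrt(-311 - 49) = sqrt(-360) = 6*I*sqrt(10) ≈ 18.974*I)
sqrt((1043 - 1664)*(sqrt(526 - 149) - 1253) + Q) = sqrt((1043 - 1664)*(sqrt(526 - 149) - 1253) + 6*I*sqrt(10)) = sqrt(-621*(sqrt(377) - 1253) + 6*I*sqrt(10)) = sqrt(-621*(-1253 + sqrt(377)) + 6*I*sqrt(10)) = sqrt((778113 - 621*sqrt(377)) + 6*I*sqrt(10)) = sqrt(778113 - 621*sqrt(377) + 6*I*sqrt(10))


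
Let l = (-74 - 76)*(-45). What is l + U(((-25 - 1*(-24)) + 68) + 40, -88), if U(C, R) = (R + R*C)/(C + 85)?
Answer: 13401/2 ≈ 6700.5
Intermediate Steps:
l = 6750 (l = -150*(-45) = 6750)
U(C, R) = (R + C*R)/(85 + C)
l + U(((-25 - 1*(-24)) + 68) + 40, -88) = 6750 - 88*(1 + (((-25 - 1*(-24)) + 68) + 40))/(85 + (((-25 - 1*(-24)) + 68) + 40)) = 6750 - 88*(1 + (((-25 + 24) + 68) + 40))/(85 + (((-25 + 24) + 68) + 40)) = 6750 - 88*(1 + ((-1 + 68) + 40))/(85 + ((-1 + 68) + 40)) = 6750 - 88*(1 + (67 + 40))/(85 + (67 + 40)) = 6750 - 88*(1 + 107)/(85 + 107) = 6750 - 88*108/192 = 6750 - 88*1/192*108 = 6750 - 99/2 = 13401/2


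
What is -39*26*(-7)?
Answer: 7098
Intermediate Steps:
-39*26*(-7) = -1014*(-7) = 7098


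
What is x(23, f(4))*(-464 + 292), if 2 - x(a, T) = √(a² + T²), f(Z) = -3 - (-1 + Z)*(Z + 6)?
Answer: -344 + 172*√1618 ≈ 6574.6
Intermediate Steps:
f(Z) = -3 - (-1 + Z)*(6 + Z)
x(a, T) = 2 - √(T² + a²) (x(a, T) = 2 - √(a² + T²) = 2 - √(T² + a²))
x(23, f(4))*(-464 + 292) = (2 - √((3 - 1*4² - 5*4)² + 23²))*(-464 + 292) = (2 - √((3 - 1*16 - 20)² + 529))*(-172) = (2 - √((3 - 16 - 20)² + 529))*(-172) = (2 - √((-33)² + 529))*(-172) = (2 - √(1089 + 529))*(-172) = (2 - √1618)*(-172) = -344 + 172*√1618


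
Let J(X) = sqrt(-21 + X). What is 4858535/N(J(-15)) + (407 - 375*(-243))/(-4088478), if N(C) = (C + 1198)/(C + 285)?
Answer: 339144254433488825/293397358236 + 2661505473*I/143524 ≈ 1.1559e+6 + 18544.0*I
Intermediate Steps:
N(C) = (1198 + C)/(285 + C)
4858535/N(J(-15)) + (407 - 375*(-243))/(-4088478) = 4858535/(((1198 + sqrt(-21 - 15))/(285 + sqrt(-21 - 15)))) + (407 - 375*(-243))/(-4088478) = 4858535/(((1198 + sqrt(-36))/(285 + sqrt(-36)))) + (407 + 91125)*(-1/4088478) = 4858535/(((1198 + 6*I)/(285 + 6*I))) + 91532*(-1/4088478) = 4858535/((((285 - 6*I)/81261)*(1198 + 6*I))) - 45766/2044239 = 4858535/(((285 - 6*I)*(1198 + 6*I)/81261)) - 45766/2044239 = 4858535*((285 + 6*I)*(1198 - 6*I)/1435240) - 45766/2044239 = 971707*(285 + 6*I)*(1198 - 6*I)/287048 - 45766/2044239 = -45766/2044239 + 971707*(285 + 6*I)*(1198 - 6*I)/287048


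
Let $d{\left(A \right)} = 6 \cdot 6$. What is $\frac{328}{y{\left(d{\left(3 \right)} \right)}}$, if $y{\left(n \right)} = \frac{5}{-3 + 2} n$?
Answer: $- \frac{82}{45} \approx -1.8222$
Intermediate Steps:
$d{\left(A \right)} = 36$
$y{\left(n \right)} = - 5 n$ ($y{\left(n \right)} = \frac{5}{-1} n = 5 \left(-1\right) n = - 5 n$)
$\frac{328}{y{\left(d{\left(3 \right)} \right)}} = \frac{328}{\left(-5\right) 36} = \frac{328}{-180} = 328 \left(- \frac{1}{180}\right) = - \frac{82}{45}$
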